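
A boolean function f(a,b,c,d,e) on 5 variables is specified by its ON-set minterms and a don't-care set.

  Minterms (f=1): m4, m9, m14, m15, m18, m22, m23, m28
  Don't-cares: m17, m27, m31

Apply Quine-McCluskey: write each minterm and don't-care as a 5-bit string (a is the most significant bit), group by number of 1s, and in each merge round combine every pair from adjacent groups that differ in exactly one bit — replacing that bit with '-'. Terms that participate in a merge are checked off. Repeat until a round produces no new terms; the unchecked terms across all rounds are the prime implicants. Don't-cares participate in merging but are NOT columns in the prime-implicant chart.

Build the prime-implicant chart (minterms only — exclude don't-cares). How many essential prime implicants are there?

5

Round 0: 00100 01001 01110✓ 01111✓ 10001 10010✓ 10110✓ 10111✓ 11011✓ 11100 11111✓
Round 1: -1111 0111- 1-111 10-10 1011- 11-11
PIs = {-1111, 00100, 01001, 0111-, 1-111, 10-10, 10001, 1011-, 11-11, 11100}
Coverage chart:
  m4: 00100 ←essential
  m9: 01001 ←essential
  m14: 0111- ←essential
  m15: -1111,0111-
  m18: 10-10 ←essential
  m22: 10-10,1011-
  m23: 1-111,1011-
  m28: 11100 ←essential
Essential: 00100, 01001, 0111-, 10-10, 11100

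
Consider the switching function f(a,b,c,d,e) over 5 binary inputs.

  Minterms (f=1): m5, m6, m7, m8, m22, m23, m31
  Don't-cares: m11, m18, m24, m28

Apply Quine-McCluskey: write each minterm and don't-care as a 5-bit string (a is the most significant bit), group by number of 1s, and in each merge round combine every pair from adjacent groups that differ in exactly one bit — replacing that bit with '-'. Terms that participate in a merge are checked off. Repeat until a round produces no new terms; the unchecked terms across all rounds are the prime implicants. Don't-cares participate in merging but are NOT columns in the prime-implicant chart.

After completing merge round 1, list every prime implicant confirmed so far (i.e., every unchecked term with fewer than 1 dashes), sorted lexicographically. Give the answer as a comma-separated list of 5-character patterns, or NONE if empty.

Round 0: 00101✓ 00110✓ 00111✓ 01000✓ 01011 10010✓ 10110✓ 10111✓ 11000✓ 11100✓ 11111✓
Round 1: -0110✓ -0111✓ -1000 001-1 0011-✓ 1-111 10-10 1011-✓ 11-00
Round 2: -011-
PIs = {-011-, -1000, 001-1, 01011, 1-111, 10-10, 11-00}

01011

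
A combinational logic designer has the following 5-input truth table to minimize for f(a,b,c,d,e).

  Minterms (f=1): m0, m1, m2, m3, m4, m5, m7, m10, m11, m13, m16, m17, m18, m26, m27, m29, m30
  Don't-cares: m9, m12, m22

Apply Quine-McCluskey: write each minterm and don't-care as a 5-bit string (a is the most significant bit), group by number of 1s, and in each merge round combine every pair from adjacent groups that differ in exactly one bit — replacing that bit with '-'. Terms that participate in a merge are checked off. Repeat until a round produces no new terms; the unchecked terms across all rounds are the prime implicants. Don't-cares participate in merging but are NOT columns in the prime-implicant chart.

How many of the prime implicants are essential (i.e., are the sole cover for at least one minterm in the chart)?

size-2^0 implicants → 00000(✓)  00001(✓)  00010(✓)  00011(✓)  00100(✓)  00101(✓)  00111(✓)  01001(✓)  01010(✓)  01011(✓)  01100(✓)  01101(✓)  10000(✓)  10001(✓)  10010(✓)  10110(✓)  11010(✓)  11011(✓)  11101(✓)  11110(✓)
size-2^1 implicants → -0000(✓)  -0001(✓)  -0010(✓)  -1010(✓)  -1011(✓)  -1101  0-001(✓)  0-010(✓)  0-011(✓)  0-100(✓)  0-101(✓)  00-00(✓)  00-01(✓)  00-11(✓)  000-0(✓)  000-1(✓)  0000-(✓)  0001-(✓)  001-1(✓)  0010-(✓)  01-01(✓)  010-1(✓)  0101-(✓)  0110-(✓)  1-010(✓)  1-110(✓)  10-10(✓)  100-0(✓)  1000-(✓)  11-10(✓)  1101-(✓)
size-2^2 implicants → --010  -00-0  -000-  -101-  0--01  0-0-1  0-01-  0-10-  00--1  00-0-  000--  1--10
Unchecked terms (primes): --010, -00-0, -000-, -101-, -1101, 0--01, 0-0-1, 0-01-, 0-10-, 00--1, 00-0-, 000--, 1--10
Minterm coverage:
  m0 ⊆ -00-0,-000-,00-0-,000--
  m1 ⊆ -000-,0--01,0-0-1,00--1,00-0-,000--
  m2 ⊆ --010,-00-0,0-01-,000--
  m3 ⊆ 0-0-1,0-01-,00--1,000--
  m4 ⊆ 0-10-,00-0-
  m5 ⊆ 0--01,0-10-,00--1,00-0-
  m7 ⊆ 00--1 [E]
  m10 ⊆ --010,-101-,0-01-
  m11 ⊆ -101-,0-0-1,0-01-
  m13 ⊆ -1101,0--01,0-10-
  m16 ⊆ -00-0,-000-
  m17 ⊆ -000- [E]
  m18 ⊆ --010,-00-0,1--10
  m26 ⊆ --010,-101-,1--10
  m27 ⊆ -101- [E]
  m29 ⊆ -1101 [E]
  m30 ⊆ 1--10 [E]
E = {-000-, -101-, -1101, 00--1, 1--10}

5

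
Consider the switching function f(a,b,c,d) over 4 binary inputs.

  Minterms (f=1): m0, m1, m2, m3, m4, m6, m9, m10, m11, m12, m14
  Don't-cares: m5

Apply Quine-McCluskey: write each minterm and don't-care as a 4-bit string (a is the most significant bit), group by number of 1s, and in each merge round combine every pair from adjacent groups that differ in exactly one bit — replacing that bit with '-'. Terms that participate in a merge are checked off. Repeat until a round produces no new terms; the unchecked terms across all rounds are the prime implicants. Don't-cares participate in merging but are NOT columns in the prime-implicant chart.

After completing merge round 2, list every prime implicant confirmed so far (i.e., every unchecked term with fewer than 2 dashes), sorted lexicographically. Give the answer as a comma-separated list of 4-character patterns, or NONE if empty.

NONE

Round 0: 0000✓ 0001✓ 0010✓ 0011✓ 0100✓ 0101✓ 0110✓ 1001✓ 1010✓ 1011✓ 1100✓ 1110✓
Round 1: -001✓ -010✓ -011✓ -100✓ -110✓ 0-00✓ 0-01✓ 0-10✓ 00-0✓ 00-1✓ 000-✓ 001-✓ 01-0✓ 010-✓ 1-10✓ 10-1✓ 101-✓ 11-0✓
Round 2: --10 -0-1 -01- -1-0 0--0 0-0- 00--
PIs = {--10, -0-1, -01-, -1-0, 0--0, 0-0-, 00--}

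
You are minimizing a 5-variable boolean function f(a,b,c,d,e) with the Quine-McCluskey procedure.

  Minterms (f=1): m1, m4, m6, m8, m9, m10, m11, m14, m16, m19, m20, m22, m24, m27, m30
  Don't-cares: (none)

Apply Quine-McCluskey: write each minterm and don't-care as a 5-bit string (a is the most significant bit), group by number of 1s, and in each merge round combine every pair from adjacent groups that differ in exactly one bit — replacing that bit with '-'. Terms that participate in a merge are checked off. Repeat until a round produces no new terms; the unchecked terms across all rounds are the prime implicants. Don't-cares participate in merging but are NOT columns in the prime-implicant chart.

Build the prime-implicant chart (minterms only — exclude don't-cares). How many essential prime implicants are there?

4

size-2^0 implicants → 00001(✓)  00100(✓)  00110(✓)  01000(✓)  01001(✓)  01010(✓)  01011(✓)  01110(✓)  10000(✓)  10011(✓)  10100(✓)  10110(✓)  11000(✓)  11011(✓)  11110(✓)
size-2^1 implicants → -0100(✓)  -0110(✓)  -1000  -1011  -1110(✓)  0-001  0-110(✓)  001-0(✓)  01-10  010-0(✓)  010-1(✓)  0100-(✓)  0101-(✓)  1-000  1-011  1-110(✓)  10-00  101-0(✓)
size-2^2 implicants → --110  -01-0  010--
Unchecked terms (primes): --110, -01-0, -1000, -1011, 0-001, 01-10, 010--, 1-000, 1-011, 10-00
Minterm coverage:
  m1 ⊆ 0-001 [E]
  m4 ⊆ -01-0 [E]
  m6 ⊆ --110,-01-0
  m8 ⊆ -1000,010--
  m9 ⊆ 0-001,010--
  m10 ⊆ 01-10,010--
  m11 ⊆ -1011,010--
  m14 ⊆ --110,01-10
  m16 ⊆ 1-000,10-00
  m19 ⊆ 1-011 [E]
  m20 ⊆ -01-0,10-00
  m22 ⊆ --110,-01-0
  m24 ⊆ -1000,1-000
  m27 ⊆ -1011,1-011
  m30 ⊆ --110 [E]
E = {--110, -01-0, 0-001, 1-011}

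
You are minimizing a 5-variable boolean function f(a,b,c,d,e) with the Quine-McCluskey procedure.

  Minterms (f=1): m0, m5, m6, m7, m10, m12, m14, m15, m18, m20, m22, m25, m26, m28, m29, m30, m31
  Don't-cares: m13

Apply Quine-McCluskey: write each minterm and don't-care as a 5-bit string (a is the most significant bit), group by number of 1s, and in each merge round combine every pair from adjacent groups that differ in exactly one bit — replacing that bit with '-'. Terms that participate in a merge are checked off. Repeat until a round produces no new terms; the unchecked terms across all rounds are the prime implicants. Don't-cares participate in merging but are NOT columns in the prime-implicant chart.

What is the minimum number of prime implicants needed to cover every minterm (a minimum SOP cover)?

Round 0: 00000 00101✓ 00110✓ 00111✓ 01010✓ 01100✓ 01101✓ 01110✓ 01111✓ 10010✓ 10100✓ 10110✓ 11001✓ 11010✓ 11100✓ 11101✓ 11110✓ 11111✓
Round 1: -0110✓ -1010✓ -1100✓ -1101✓ -1110✓ -1111✓ 0-101✓ 0-110✓ 0-111✓ 001-1✓ 0011-✓ 01-10✓ 011-0✓ 011-1✓ 0110-✓ 0111-✓ 1-010✓ 1-100✓ 1-110✓ 10-10✓ 101-0✓ 11-01 11-10✓ 111-0✓ 111-1✓ 1110-✓ 1111-✓
Round 2: --110 -1-10 -11-0✓ -11-1✓ -110-✓ -111-✓ 0-1-1 0-11- 011--✓ 1--10 1-1-0 111--✓
Round 3: -11--
PIs = {--110, -1-10, -11--, 0-1-1, 0-11-, 00000, 1--10, 1-1-0, 11-01}
Coverage chart:
  m0: 00000 ←essential
  m5: 0-1-1 ←essential
  m6: --110,0-11-
  m7: 0-1-1,0-11-
  m10: -1-10 ←essential
  m12: -11-- ←essential
  m14: --110,-1-10,-11--,0-11-
  m15: -11--,0-1-1,0-11-
  m18: 1--10 ←essential
  m20: 1-1-0 ←essential
  m22: --110,1--10,1-1-0
  m25: 11-01 ←essential
  m26: -1-10,1--10
  m28: -11--,1-1-0
  m29: -11--,11-01
  m30: --110,-1-10,-11--,1--10,1-1-0
  m31: -11-- ←essential
Essential: -1-10, -11--, 0-1-1, 00000, 1--10, 1-1-0, 11-01
Petrick residual → --110
Min cover (8 terms): cde' + bde' + bc + a'ce + a'b'c'd'e' + ade' + ace' + abd'e

8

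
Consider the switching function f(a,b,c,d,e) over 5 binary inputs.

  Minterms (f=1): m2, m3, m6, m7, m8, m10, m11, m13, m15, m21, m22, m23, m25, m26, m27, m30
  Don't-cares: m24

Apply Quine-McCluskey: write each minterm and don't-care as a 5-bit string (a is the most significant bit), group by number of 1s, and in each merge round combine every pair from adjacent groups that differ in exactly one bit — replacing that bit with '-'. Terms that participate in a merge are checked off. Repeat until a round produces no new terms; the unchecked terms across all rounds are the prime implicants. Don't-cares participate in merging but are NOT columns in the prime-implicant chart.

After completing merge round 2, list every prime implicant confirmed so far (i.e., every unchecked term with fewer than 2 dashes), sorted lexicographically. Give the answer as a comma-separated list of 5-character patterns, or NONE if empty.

011-1, 1-110, 101-1, 11-10

[col 0] 00010*, 00011*, 00110*, 00111*, 01000*, 01010*, 01011*, 01101*, 01111*, 10101*, 10110*, 10111*, 11000*, 11001*, 11010*, 11011*, 11110*
[col 1] -0110*, -0111*, -1000*, -1010*, -1011*, 0-010*, 0-011*, 0-111*, 00-10*, 00-11*, 0001-*, 0011-*, 01-11*, 010-0*, 0101-*, 011-1, 1-110, 101-1, 1011-*, 11-10, 110-0*, 110-1*, 1100-*, 1101-*
[col 2] -011-, -10-0, -101-, 0--11, 0-01-, 00-1-, 110--
Prime implicants: -011-, -10-0, -101-, 0--11, 0-01-, 00-1-, 011-1, 1-110, 101-1, 11-10, 110--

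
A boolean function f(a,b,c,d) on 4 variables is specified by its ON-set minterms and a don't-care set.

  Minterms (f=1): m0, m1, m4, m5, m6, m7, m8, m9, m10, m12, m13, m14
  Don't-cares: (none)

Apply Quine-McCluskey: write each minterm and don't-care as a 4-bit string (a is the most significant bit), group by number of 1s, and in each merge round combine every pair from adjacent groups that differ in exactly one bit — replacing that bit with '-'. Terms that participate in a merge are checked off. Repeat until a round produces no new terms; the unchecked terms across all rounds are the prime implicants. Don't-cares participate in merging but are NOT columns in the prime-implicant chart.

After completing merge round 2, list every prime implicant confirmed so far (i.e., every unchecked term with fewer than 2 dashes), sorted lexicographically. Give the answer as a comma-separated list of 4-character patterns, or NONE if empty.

NONE

[col 0] 0000*, 0001*, 0100*, 0101*, 0110*, 0111*, 1000*, 1001*, 1010*, 1100*, 1101*, 1110*
[col 1] -000*, -001*, -100*, -101*, -110*, 0-00*, 0-01*, 000-*, 01-0*, 01-1*, 010-*, 011-*, 1-00*, 1-01*, 1-10*, 10-0*, 100-*, 11-0*, 110-*
[col 2] --00*, --01*, -00-*, -1-0, -10-*, 0-0-*, 01--, 1--0, 1-0-*
[col 3] --0-
Prime implicants: --0-, -1-0, 01--, 1--0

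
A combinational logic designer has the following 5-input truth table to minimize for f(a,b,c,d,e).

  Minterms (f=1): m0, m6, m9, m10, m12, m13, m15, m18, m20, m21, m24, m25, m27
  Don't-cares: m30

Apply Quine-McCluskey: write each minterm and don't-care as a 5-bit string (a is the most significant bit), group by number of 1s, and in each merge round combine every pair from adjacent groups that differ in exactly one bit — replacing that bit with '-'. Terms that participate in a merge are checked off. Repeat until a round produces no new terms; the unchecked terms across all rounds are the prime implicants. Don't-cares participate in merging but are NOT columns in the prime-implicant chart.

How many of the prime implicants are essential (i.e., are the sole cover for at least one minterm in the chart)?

9

Round 0: 00000 00110 01001✓ 01010 01100✓ 01101✓ 01111✓ 10010 10100✓ 10101✓ 11000✓ 11001✓ 11011✓ 11110
Round 1: -1001 01-01 011-1 0110- 1010- 110-1 1100-
PIs = {-1001, 00000, 00110, 01-01, 01010, 011-1, 0110-, 10010, 1010-, 110-1, 1100-, 11110}
Coverage chart:
  m0: 00000 ←essential
  m6: 00110 ←essential
  m9: -1001,01-01
  m10: 01010 ←essential
  m12: 0110- ←essential
  m13: 01-01,011-1,0110-
  m15: 011-1 ←essential
  m18: 10010 ←essential
  m20: 1010- ←essential
  m21: 1010- ←essential
  m24: 1100- ←essential
  m25: -1001,110-1,1100-
  m27: 110-1 ←essential
Essential: 00000, 00110, 01010, 011-1, 0110-, 10010, 1010-, 110-1, 1100-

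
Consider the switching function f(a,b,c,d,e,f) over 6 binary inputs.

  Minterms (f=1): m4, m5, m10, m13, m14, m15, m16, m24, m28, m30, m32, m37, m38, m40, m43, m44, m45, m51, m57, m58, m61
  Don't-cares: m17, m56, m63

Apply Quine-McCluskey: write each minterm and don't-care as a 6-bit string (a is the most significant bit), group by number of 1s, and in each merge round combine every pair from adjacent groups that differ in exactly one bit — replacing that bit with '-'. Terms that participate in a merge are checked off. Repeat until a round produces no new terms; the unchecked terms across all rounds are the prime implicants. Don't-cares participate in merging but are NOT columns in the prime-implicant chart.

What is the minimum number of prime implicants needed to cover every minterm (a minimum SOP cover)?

size-2^0 implicants → 000100(✓)  000101(✓)  001010(✓)  001101(✓)  001110(✓)  001111(✓)  010000(✓)  010001(✓)  011000(✓)  011100(✓)  011110(✓)  100000(✓)  100101(✓)  100110  101000(✓)  101011  101100(✓)  101101(✓)  110011  111000(✓)  111001(✓)  111010(✓)  111101(✓)  111111(✓)
size-2^1 implicants → -00101(✓)  -01101(✓)  -11000  0-1110  00-101(✓)  00010-  001-10  0011-1  00111-  01-000  01000-  011-00  0111-0  1-1000  1-1101  10-000  10-101(✓)  101-00  10110-  111-01  1110-0  11100-  1111-1
size-2^2 implicants → -0-101
Unchecked terms (primes): -0-101, -11000, 0-1110, 00010-, 001-10, 0011-1, 00111-, 01-000, 01000-, 011-00, 0111-0, 1-1000, 1-1101, 10-000, 100110, 101-00, 101011, 10110-, 110011, 111-01, 1110-0, 11100-, 1111-1
Minterm coverage:
  m4 ⊆ 00010- [E]
  m5 ⊆ -0-101,00010-
  m10 ⊆ 001-10 [E]
  m13 ⊆ -0-101,0011-1
  m14 ⊆ 0-1110,001-10,00111-
  m15 ⊆ 0011-1,00111-
  m16 ⊆ 01-000,01000-
  m24 ⊆ -11000,01-000,011-00
  m28 ⊆ 011-00,0111-0
  m30 ⊆ 0-1110,0111-0
  m32 ⊆ 10-000 [E]
  m37 ⊆ -0-101 [E]
  m38 ⊆ 100110 [E]
  m40 ⊆ 1-1000,10-000,101-00
  m43 ⊆ 101011 [E]
  m44 ⊆ 101-00,10110-
  m45 ⊆ -0-101,1-1101,10110-
  m51 ⊆ 110011 [E]
  m57 ⊆ 111-01,11100-
  m58 ⊆ 1110-0 [E]
  m61 ⊆ 1-1101,111-01,1111-1
E = {-0-101, 00010-, 001-10, 10-000, 100110, 101011, 110011, 1110-0}
Petrick residual → 0011-1, 01-000, 0111-0, 101-00, 111-01
Cover = b'de'f + a'b'c'de' + a'b'cef' + a'b'cdf + a'bd'e'f' + a'bcdf' + ab'd'e'f' + ab'c'def' + ab'ce'f' + ab'cd'ef + abc'd'ef + abce'f + abcd'f'  |cover|=13

13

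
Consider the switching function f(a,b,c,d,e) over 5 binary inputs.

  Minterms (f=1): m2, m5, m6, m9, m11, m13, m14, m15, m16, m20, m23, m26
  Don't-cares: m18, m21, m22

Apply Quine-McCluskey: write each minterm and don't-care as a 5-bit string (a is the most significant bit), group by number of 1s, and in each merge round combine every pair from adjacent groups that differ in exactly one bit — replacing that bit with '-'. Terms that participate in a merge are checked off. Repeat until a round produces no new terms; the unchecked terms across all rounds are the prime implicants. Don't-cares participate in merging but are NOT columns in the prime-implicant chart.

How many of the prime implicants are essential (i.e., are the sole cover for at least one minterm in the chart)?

size-2^0 implicants → 00010(✓)  00101(✓)  00110(✓)  01001(✓)  01011(✓)  01101(✓)  01110(✓)  01111(✓)  10000(✓)  10010(✓)  10100(✓)  10101(✓)  10110(✓)  10111(✓)  11010(✓)
size-2^1 implicants → -0010(✓)  -0101  -0110(✓)  0-101  0-110  00-10(✓)  01-01(✓)  01-11(✓)  010-1(✓)  011-1(✓)  0111-  1-010  10-00(✓)  10-10(✓)  100-0(✓)  101-0(✓)  101-1(✓)  1010-(✓)  1011-(✓)
size-2^2 implicants → -0-10  01--1  10--0  101--
Unchecked terms (primes): -0-10, -0101, 0-101, 0-110, 01--1, 0111-, 1-010, 10--0, 101--
Minterm coverage:
  m2 ⊆ -0-10 [E]
  m5 ⊆ -0101,0-101
  m6 ⊆ -0-10,0-110
  m9 ⊆ 01--1 [E]
  m11 ⊆ 01--1 [E]
  m13 ⊆ 0-101,01--1
  m14 ⊆ 0-110,0111-
  m15 ⊆ 01--1,0111-
  m16 ⊆ 10--0 [E]
  m20 ⊆ 10--0,101--
  m23 ⊆ 101-- [E]
  m26 ⊆ 1-010 [E]
E = {-0-10, 01--1, 1-010, 10--0, 101--}

5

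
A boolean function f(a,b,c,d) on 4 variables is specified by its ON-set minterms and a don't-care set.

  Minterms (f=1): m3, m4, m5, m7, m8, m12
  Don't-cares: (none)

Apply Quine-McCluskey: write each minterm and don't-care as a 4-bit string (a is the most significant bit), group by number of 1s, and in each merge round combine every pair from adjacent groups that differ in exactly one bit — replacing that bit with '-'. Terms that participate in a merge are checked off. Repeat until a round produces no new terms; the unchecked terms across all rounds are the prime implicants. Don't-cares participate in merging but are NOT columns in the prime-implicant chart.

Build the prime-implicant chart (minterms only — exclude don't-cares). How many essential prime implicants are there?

2

Round 0: 0011✓ 0100✓ 0101✓ 0111✓ 1000✓ 1100✓
Round 1: -100 0-11 01-1 010- 1-00
PIs = {-100, 0-11, 01-1, 010-, 1-00}
Coverage chart:
  m3: 0-11 ←essential
  m4: -100,010-
  m5: 01-1,010-
  m7: 0-11,01-1
  m8: 1-00 ←essential
  m12: -100,1-00
Essential: 0-11, 1-00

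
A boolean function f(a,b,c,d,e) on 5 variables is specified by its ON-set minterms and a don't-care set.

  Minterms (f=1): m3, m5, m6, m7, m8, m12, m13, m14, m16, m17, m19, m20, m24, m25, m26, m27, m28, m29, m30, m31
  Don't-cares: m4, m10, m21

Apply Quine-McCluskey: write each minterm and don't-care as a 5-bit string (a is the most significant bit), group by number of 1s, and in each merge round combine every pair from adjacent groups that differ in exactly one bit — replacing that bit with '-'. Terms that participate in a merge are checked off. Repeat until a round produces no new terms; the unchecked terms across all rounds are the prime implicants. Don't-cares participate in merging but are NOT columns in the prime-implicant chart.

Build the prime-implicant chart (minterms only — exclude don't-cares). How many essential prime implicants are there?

4

Round 0: 00011✓ 00100✓ 00101✓ 00110✓ 00111✓ 01000✓ 01010✓ 01100✓ 01101✓ 01110✓ 10000✓ 10001✓ 10011✓ 10100✓ 10101✓ 11000✓ 11001✓ 11010✓ 11011✓ 11100✓ 11101✓ 11110✓ 11111✓
Round 1: -0011 -0100✓ -0101✓ -1000✓ -1010✓ -1100✓ -1101✓ -1110✓ 0-100✓ 0-101✓ 0-110✓ 00-11 001-0✓ 001-1✓ 0010-✓ 0011-✓ 01-00✓ 01-10✓ 010-0✓ 011-0✓ 0110-✓ 1-000✓ 1-001✓ 1-011✓ 1-100✓ 1-101✓ 10-00✓ 10-01✓ 100-1✓ 1000-✓ 1010-✓ 11-00✓ 11-01✓ 11-10✓ 11-11✓ 110-0✓ 110-1✓ 1100-✓ 1101-✓ 111-0✓ 111-1✓ 1110-✓ 1111-✓
Round 2: --100✓ --101✓ -010-✓ -1-00✓ -1-10✓ -10-0✓ -11-0✓ -110-✓ 0-1-0 0-10-✓ 001-- 01--0✓ 1--00✓ 1--01✓ 1-0-1 1-00-✓ 1-10-✓ 10-0-✓ 11--0✓ 11--1✓ 11-0-✓ 11-1-✓ 110--✓ 111--✓
Round 3: --10- -1--0 1--0- 11---
PIs = {--10-, -0011, -1--0, 0-1-0, 00-11, 001--, 1--0-, 1-0-1, 11---}
Coverage chart:
  m3: -0011,00-11
  m5: --10-,001--
  m6: 0-1-0,001--
  m7: 00-11,001--
  m8: -1--0 ←essential
  m12: --10-,-1--0,0-1-0
  m13: --10- ←essential
  m14: -1--0,0-1-0
  m16: 1--0- ←essential
  m17: 1--0-,1-0-1
  m19: -0011,1-0-1
  m20: --10-,1--0-
  m24: -1--0,1--0-,11---
  m25: 1--0-,1-0-1,11---
  m26: -1--0,11---
  m27: 1-0-1,11---
  m28: --10-,-1--0,1--0-,11---
  m29: --10-,1--0-,11---
  m30: -1--0,11---
  m31: 11--- ←essential
Essential: --10-, -1--0, 1--0-, 11---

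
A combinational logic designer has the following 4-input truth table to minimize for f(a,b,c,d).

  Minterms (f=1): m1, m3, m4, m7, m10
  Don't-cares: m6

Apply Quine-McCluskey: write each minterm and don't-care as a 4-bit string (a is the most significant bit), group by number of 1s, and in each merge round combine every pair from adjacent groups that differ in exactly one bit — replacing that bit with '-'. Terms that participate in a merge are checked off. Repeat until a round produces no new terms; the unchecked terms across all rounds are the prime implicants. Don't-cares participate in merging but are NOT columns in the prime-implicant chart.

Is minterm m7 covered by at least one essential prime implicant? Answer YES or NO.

Round 0: 0001✓ 0011✓ 0100✓ 0110✓ 0111✓ 1010
Round 1: 0-11 00-1 01-0 011-
PIs = {0-11, 00-1, 01-0, 011-, 1010}
Coverage chart:
  m1: 00-1 ←essential
  m3: 0-11,00-1
  m4: 01-0 ←essential
  m7: 0-11,011-
  m10: 1010 ←essential
Essential: 00-1, 01-0, 1010

NO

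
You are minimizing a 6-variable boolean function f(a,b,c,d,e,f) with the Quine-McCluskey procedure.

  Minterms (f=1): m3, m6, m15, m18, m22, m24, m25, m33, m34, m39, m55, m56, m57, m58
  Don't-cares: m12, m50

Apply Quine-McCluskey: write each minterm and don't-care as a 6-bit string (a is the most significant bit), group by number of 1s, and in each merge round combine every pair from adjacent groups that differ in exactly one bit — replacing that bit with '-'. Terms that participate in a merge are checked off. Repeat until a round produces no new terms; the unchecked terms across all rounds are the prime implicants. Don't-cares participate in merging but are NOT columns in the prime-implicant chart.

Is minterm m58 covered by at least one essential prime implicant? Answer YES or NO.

Round 0: 000011 000110✓ 001100 001111 010010✓ 010110✓ 011000✓ 011001✓ 100001 100010✓ 100111✓ 110010✓ 110111✓ 111000✓ 111001✓ 111010✓
Round 1: -10010 -11000✓ -11001✓ 0-0110 010-10 01100-✓ 1-0010 1-0111 11-010 1110-0 11100-✓
Round 2: -1100-
PIs = {-10010, -1100-, 0-0110, 000011, 001100, 001111, 010-10, 1-0010, 1-0111, 100001, 11-010, 1110-0}
Coverage chart:
  m3: 000011 ←essential
  m6: 0-0110 ←essential
  m15: 001111 ←essential
  m18: -10010,010-10
  m22: 0-0110,010-10
  m24: -1100- ←essential
  m25: -1100- ←essential
  m33: 100001 ←essential
  m34: 1-0010 ←essential
  m39: 1-0111 ←essential
  m55: 1-0111 ←essential
  m56: -1100-,1110-0
  m57: -1100- ←essential
  m58: 11-010,1110-0
Essential: -1100-, 0-0110, 000011, 001111, 1-0010, 1-0111, 100001

NO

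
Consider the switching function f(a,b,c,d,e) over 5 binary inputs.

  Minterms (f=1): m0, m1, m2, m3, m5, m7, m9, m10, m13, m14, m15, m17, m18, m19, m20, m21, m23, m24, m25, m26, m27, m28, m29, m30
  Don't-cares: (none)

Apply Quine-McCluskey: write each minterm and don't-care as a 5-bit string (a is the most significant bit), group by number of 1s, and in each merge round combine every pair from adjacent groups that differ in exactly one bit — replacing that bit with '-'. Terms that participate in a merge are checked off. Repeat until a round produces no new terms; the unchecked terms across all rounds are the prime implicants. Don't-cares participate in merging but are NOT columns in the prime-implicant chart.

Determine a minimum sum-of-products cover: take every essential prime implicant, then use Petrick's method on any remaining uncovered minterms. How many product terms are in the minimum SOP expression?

Round 0: 00000✓ 00001✓ 00010✓ 00011✓ 00101✓ 00111✓ 01001✓ 01010✓ 01101✓ 01110✓ 01111✓ 10001✓ 10010✓ 10011✓ 10100✓ 10101✓ 10111✓ 11000✓ 11001✓ 11010✓ 11011✓ 11100✓ 11101✓ 11110✓
Round 1: -0001✓ -0010✓ -0011✓ -0101✓ -0111✓ -1001✓ -1010✓ -1101✓ -1110✓ 0-001✓ 0-010✓ 0-101✓ 0-111✓ 00-01✓ 00-11✓ 000-0✓ 000-1✓ 0000-✓ 0001-✓ 001-1✓ 01-01✓ 01-10✓ 011-1✓ 0111- 1-001✓ 1-010✓ 1-011✓ 1-100✓ 1-101✓ 10-01✓ 10-11✓ 100-1✓ 1001-✓ 101-1✓ 1010-✓ 11-00✓ 11-01✓ 11-10✓ 110-0✓ 110-1✓ 1100-✓ 1101-✓ 111-0✓ 1110-✓
Round 2: --001✓ --010 --101✓ -0-01✓ -0-11✓ -00-1✓ -001- -01-1✓ -1-01✓ -1-10 0--01✓ 0-1-1 00--1✓ 000-- 1--01✓ 1-0-1 1-01- 1-10- 10--1✓ 11--0 11-0- 110--
Round 3: ---01 -0--1
PIs = {---01, --010, -0--1, -001-, -1-10, 0-1-1, 000--, 0111-, 1-0-1, 1-01-, 1-10-, 11--0, 11-0-, 110--}
Coverage chart:
  m0: 000-- ←essential
  m1: ---01,-0--1,000--
  m2: --010,-001-,000--
  m3: -0--1,-001-,000--
  m5: ---01,-0--1,0-1-1
  m7: -0--1,0-1-1
  m9: ---01 ←essential
  m10: --010,-1-10
  m13: ---01,0-1-1
  m14: -1-10,0111-
  m15: 0-1-1,0111-
  m17: ---01,-0--1,1-0-1
  m18: --010,-001-,1-01-
  m19: -0--1,-001-,1-0-1,1-01-
  m20: 1-10- ←essential
  m21: ---01,-0--1,1-10-
  m23: -0--1 ←essential
  m24: 11--0,11-0-,110--
  m25: ---01,1-0-1,11-0-,110--
  m26: --010,-1-10,1-01-,11--0,110--
  m27: 1-0-1,1-01-,110--
  m28: 1-10-,11--0,11-0-
  m29: ---01,1-10-,11-0-
  m30: -1-10,11--0
Essential: ---01, -0--1, 000--, 1-10-
Petrick residual → --010, -1-10, 0-1-1, 110--
Min cover (8 terms): d'e + c'de' + b'e + bde' + a'ce + a'b'c' + acd' + abc'

8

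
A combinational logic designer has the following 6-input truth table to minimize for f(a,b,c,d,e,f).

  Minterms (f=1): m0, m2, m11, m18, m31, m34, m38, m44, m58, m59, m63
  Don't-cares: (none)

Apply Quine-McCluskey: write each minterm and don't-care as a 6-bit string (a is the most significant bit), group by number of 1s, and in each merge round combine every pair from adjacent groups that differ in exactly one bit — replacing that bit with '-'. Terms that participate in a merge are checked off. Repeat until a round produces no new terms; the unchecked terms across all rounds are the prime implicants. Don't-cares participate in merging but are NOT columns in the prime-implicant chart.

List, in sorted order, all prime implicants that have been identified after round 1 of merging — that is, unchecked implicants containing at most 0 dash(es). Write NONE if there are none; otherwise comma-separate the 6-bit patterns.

size-2^0 implicants → 000000(✓)  000010(✓)  001011  010010(✓)  011111(✓)  100010(✓)  100110(✓)  101100  111010(✓)  111011(✓)  111111(✓)
size-2^1 implicants → -00010  -11111  0-0010  0000-0  100-10  111-11  11101-
Unchecked terms (primes): -00010, -11111, 0-0010, 0000-0, 001011, 100-10, 101100, 111-11, 11101-

001011, 101100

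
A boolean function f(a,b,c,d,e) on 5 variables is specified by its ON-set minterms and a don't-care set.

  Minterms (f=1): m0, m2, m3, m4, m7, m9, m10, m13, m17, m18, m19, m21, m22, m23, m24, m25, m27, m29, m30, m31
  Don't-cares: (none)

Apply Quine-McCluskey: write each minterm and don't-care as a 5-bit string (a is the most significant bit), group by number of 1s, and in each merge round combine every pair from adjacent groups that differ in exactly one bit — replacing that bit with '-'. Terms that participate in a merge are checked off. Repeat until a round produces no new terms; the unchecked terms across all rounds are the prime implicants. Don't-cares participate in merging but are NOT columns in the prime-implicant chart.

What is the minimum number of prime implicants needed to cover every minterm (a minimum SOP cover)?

8

[col 0] 00000*, 00010*, 00011*, 00100*, 00111*, 01001*, 01010*, 01101*, 10001*, 10010*, 10011*, 10101*, 10110*, 10111*, 11000*, 11001*, 11011*, 11101*, 11110*, 11111*
[col 1] -0010*, -0011*, -0111*, -1001*, -1101*, 0-010, 00-00, 00-11*, 000-0, 0001-*, 01-01*, 1-001*, 1-011*, 1-101*, 1-110*, 1-111*, 10-01*, 10-10*, 10-11*, 100-1*, 1001-*, 101-1*, 1011-*, 11-01*, 11-11*, 110-1*, 1100-, 111-1*, 1111-*
[col 2] -0-11, -001-, -1-01, 1--01*, 1--11*, 1-0-1*, 1-1-1*, 1-11-, 10--1*, 10-1-, 11--1*
[col 3] 1---1
Prime implicants: -0-11, -001-, -1-01, 0-010, 00-00, 000-0, 1---1, 1-11-, 10-1-, 1100-
PI chart (minterm → PIs covering it):
  0 | 00-00,000-0
  2 | -001-,0-010,000-0
  3 | -0-11,-001-
  4 | 00-00  (sole → essential)
  7 | -0-11  (sole → essential)
  9 | -1-01  (sole → essential)
  10 | 0-010  (sole → essential)
  13 | -1-01  (sole → essential)
  17 | 1---1  (sole → essential)
  18 | -001-,10-1-
  19 | -0-11,-001-,1---1,10-1-
  21 | 1---1  (sole → essential)
  22 | 1-11-,10-1-
  23 | -0-11,1---1,1-11-,10-1-
  24 | 1100-  (sole → essential)
  25 | -1-01,1---1,1100-
  27 | 1---1  (sole → essential)
  29 | -1-01,1---1
  30 | 1-11-  (sole → essential)
  31 | 1---1,1-11-
Essential prime implicants: -0-11, -1-01, 0-010, 00-00, 1---1, 1-11-, 1100-
Petrick residual → -001-
Minimum SOP uses 8 PIs: b'de + b'c'd + bd'e + a'c'de' + a'b'd'e' + ae + acd + abc'd'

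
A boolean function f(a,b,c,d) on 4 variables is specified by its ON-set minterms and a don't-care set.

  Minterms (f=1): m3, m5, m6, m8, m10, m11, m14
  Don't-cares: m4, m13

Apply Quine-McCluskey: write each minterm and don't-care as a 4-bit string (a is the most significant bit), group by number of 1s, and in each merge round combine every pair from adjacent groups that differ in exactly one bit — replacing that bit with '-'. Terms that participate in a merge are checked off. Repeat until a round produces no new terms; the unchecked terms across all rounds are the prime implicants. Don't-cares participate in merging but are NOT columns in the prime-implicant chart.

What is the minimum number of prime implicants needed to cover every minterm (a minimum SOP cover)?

4

size-2^0 implicants → 0011(✓)  0100(✓)  0101(✓)  0110(✓)  1000(✓)  1010(✓)  1011(✓)  1101(✓)  1110(✓)
size-2^1 implicants → -011  -101  -110  01-0  010-  1-10  10-0  101-
Unchecked terms (primes): -011, -101, -110, 01-0, 010-, 1-10, 10-0, 101-
Minterm coverage:
  m3 ⊆ -011 [E]
  m5 ⊆ -101,010-
  m6 ⊆ -110,01-0
  m8 ⊆ 10-0 [E]
  m10 ⊆ 1-10,10-0,101-
  m11 ⊆ -011,101-
  m14 ⊆ -110,1-10
E = {-011, 10-0}
Petrick residual → -101, -110
Cover = b'cd + bc'd + bcd' + ab'd'  |cover|=4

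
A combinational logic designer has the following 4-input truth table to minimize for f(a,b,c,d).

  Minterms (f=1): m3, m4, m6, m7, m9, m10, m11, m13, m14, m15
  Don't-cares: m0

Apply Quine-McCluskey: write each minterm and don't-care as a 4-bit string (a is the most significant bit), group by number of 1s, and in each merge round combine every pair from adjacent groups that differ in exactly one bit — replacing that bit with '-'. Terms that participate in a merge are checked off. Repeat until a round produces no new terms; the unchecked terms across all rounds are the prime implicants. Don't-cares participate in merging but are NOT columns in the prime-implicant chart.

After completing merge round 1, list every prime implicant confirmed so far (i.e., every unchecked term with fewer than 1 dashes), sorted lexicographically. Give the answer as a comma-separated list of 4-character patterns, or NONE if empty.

NONE

[col 0] 0000*, 0011*, 0100*, 0110*, 0111*, 1001*, 1010*, 1011*, 1101*, 1110*, 1111*
[col 1] -011*, -110*, -111*, 0-00, 0-11*, 01-0, 011-*, 1-01*, 1-10*, 1-11*, 10-1*, 101-*, 11-1*, 111-*
[col 2] --11, -11-, 1--1, 1-1-
Prime implicants: --11, -11-, 0-00, 01-0, 1--1, 1-1-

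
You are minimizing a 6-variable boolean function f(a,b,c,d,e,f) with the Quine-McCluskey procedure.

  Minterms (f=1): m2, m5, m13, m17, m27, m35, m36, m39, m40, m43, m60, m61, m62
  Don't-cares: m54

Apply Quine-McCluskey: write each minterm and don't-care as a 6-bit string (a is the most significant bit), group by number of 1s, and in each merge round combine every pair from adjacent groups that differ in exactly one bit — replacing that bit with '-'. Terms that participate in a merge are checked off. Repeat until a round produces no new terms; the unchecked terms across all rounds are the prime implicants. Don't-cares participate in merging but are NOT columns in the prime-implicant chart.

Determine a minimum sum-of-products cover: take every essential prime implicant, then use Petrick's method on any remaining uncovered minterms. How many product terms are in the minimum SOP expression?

Round 0: 000010 000101✓ 001101✓ 010001 011011 100011✓ 100100 100111✓ 101000 101011✓ 110110✓ 111100✓ 111101✓ 111110✓
Round 1: 00-101 10-011 100-11 11-110 1111-0 11110-
PIs = {00-101, 000010, 010001, 011011, 10-011, 100-11, 100100, 101000, 11-110, 1111-0, 11110-}
Coverage chart:
  m2: 000010 ←essential
  m5: 00-101 ←essential
  m13: 00-101 ←essential
  m17: 010001 ←essential
  m27: 011011 ←essential
  m35: 10-011,100-11
  m36: 100100 ←essential
  m39: 100-11 ←essential
  m40: 101000 ←essential
  m43: 10-011 ←essential
  m60: 1111-0,11110-
  m61: 11110- ←essential
  m62: 11-110,1111-0
Essential: 00-101, 000010, 010001, 011011, 10-011, 100-11, 100100, 101000, 11110-
Petrick residual → 11-110
Min cover (10 terms): a'b'de'f + a'b'c'd'ef' + a'bc'd'e'f + a'bcd'ef + ab'd'ef + ab'c'ef + ab'c'de'f' + ab'cd'e'f' + abdef' + abcde'

10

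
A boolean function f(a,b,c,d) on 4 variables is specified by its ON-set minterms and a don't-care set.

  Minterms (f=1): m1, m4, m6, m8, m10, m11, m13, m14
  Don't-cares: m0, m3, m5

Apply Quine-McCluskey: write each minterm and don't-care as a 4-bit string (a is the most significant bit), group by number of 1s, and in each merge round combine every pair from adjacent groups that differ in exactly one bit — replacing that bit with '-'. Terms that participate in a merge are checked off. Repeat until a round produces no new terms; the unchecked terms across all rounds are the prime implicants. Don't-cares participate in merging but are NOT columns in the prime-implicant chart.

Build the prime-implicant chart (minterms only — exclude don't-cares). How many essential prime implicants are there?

1

Round 0: 0000✓ 0001✓ 0011✓ 0100✓ 0101✓ 0110✓ 1000✓ 1010✓ 1011✓ 1101✓ 1110✓
Round 1: -000 -011 -101 -110 0-00✓ 0-01✓ 00-1 000-✓ 01-0 010-✓ 1-10 10-0 101-
Round 2: 0-0-
PIs = {-000, -011, -101, -110, 0-0-, 00-1, 01-0, 1-10, 10-0, 101-}
Coverage chart:
  m1: 0-0-,00-1
  m4: 0-0-,01-0
  m6: -110,01-0
  m8: -000,10-0
  m10: 1-10,10-0,101-
  m11: -011,101-
  m13: -101 ←essential
  m14: -110,1-10
Essential: -101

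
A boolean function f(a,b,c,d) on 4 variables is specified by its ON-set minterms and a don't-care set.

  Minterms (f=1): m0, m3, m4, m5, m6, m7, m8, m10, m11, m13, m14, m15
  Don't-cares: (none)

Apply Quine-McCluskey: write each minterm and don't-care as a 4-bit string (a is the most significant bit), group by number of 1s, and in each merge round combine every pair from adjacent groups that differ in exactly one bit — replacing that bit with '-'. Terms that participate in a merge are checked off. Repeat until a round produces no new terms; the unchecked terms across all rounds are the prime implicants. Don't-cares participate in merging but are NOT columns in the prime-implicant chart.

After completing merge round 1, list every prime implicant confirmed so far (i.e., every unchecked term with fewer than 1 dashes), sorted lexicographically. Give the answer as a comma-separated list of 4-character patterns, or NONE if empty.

Round 0: 0000✓ 0011✓ 0100✓ 0101✓ 0110✓ 0111✓ 1000✓ 1010✓ 1011✓ 1101✓ 1110✓ 1111✓
Round 1: -000 -011✓ -101✓ -110✓ -111✓ 0-00 0-11✓ 01-0✓ 01-1✓ 010-✓ 011-✓ 1-10✓ 1-11✓ 10-0 101-✓ 11-1✓ 111-✓
Round 2: --11 -1-1 -11- 01-- 1-1-
PIs = {--11, -000, -1-1, -11-, 0-00, 01--, 1-1-, 10-0}

NONE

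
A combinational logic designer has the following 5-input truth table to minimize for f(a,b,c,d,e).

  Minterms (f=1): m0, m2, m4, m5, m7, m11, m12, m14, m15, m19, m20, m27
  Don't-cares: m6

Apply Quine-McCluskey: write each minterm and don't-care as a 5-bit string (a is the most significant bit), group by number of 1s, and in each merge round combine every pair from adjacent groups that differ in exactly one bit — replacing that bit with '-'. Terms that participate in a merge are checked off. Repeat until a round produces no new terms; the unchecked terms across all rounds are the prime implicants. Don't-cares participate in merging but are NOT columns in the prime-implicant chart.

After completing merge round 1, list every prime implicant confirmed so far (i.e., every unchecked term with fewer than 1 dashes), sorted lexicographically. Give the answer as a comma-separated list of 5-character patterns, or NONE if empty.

NONE

Round 0: 00000✓ 00010✓ 00100✓ 00101✓ 00110✓ 00111✓ 01011✓ 01100✓ 01110✓ 01111✓ 10011✓ 10100✓ 11011✓
Round 1: -0100 -1011 0-100✓ 0-110✓ 0-111✓ 00-00✓ 00-10✓ 000-0✓ 001-0✓ 001-1✓ 0010-✓ 0011-✓ 01-11 011-0✓ 0111-✓ 1-011
Round 2: 0-1-0 0-11- 00--0 001--
PIs = {-0100, -1011, 0-1-0, 0-11-, 00--0, 001--, 01-11, 1-011}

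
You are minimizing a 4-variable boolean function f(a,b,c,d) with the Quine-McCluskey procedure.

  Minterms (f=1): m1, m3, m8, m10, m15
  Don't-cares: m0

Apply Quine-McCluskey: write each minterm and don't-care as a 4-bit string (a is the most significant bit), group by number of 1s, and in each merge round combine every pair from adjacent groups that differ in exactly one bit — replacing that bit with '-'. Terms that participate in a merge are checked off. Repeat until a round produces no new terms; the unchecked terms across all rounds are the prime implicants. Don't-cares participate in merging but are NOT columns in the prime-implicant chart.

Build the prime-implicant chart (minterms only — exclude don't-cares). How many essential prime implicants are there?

3

size-2^0 implicants → 0000(✓)  0001(✓)  0011(✓)  1000(✓)  1010(✓)  1111
size-2^1 implicants → -000  00-1  000-  10-0
Unchecked terms (primes): -000, 00-1, 000-, 10-0, 1111
Minterm coverage:
  m1 ⊆ 00-1,000-
  m3 ⊆ 00-1 [E]
  m8 ⊆ -000,10-0
  m10 ⊆ 10-0 [E]
  m15 ⊆ 1111 [E]
E = {00-1, 10-0, 1111}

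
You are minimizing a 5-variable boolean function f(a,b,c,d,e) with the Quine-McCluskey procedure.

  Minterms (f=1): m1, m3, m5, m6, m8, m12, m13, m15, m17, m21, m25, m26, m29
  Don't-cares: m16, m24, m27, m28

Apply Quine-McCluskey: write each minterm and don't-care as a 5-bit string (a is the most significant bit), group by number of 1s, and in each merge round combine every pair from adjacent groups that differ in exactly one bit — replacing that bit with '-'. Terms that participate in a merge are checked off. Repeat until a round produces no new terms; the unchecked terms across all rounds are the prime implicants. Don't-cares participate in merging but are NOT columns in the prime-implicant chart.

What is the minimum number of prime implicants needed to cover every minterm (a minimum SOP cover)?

7

Round 0: 00001✓ 00011✓ 00101✓ 00110 01000✓ 01100✓ 01101✓ 01111✓ 10000✓ 10001✓ 10101✓ 11000✓ 11001✓ 11010✓ 11011✓ 11100✓ 11101✓
Round 1: -0001✓ -0101✓ -1000✓ -1100✓ -1101✓ 0-101✓ 00-01✓ 000-1 01-00✓ 011-1 0110-✓ 1-000✓ 1-001✓ 1-101✓ 10-01✓ 1000-✓ 11-00✓ 11-01✓ 110-0✓ 110-1✓ 1100-✓ 1101-✓ 1110-✓
Round 2: --101 -0-01 -1-00 -110- 1--01 1-00- 11-0- 110--
PIs = {--101, -0-01, -1-00, -110-, 000-1, 00110, 011-1, 1--01, 1-00-, 11-0-, 110--}
Coverage chart:
  m1: -0-01,000-1
  m3: 000-1 ←essential
  m5: --101,-0-01
  m6: 00110 ←essential
  m8: -1-00 ←essential
  m12: -1-00,-110-
  m13: --101,-110-,011-1
  m15: 011-1 ←essential
  m17: -0-01,1--01,1-00-
  m21: --101,-0-01,1--01
  m25: 1--01,1-00-,11-0-,110--
  m26: 110-- ←essential
  m29: --101,-110-,1--01,11-0-
Essential: -1-00, 000-1, 00110, 011-1, 110--
Petrick residual → --101, -0-01
Min cover (7 terms): cd'e + b'd'e + bd'e' + a'b'c'e + a'b'cde' + a'bce + abc'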